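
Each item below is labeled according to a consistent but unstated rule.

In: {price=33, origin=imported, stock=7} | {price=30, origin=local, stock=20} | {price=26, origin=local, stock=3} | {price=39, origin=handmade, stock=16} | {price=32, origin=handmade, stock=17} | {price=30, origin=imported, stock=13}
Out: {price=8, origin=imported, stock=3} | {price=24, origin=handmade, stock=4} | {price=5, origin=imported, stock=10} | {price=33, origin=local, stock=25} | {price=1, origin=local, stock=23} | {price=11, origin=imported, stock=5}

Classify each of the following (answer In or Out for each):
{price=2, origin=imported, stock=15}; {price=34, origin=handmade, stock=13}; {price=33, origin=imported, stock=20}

Rule: stock ≤ 20 AND price ≥ 26. This holds for each 'In' example and fails for each 'Out' one.
{price=2, origin=imported, stock=15}: Out (stock = 15, price = 2). {price=34, origin=handmade, stock=13}: In (stock = 13, price = 34). {price=33, origin=imported, stock=20}: In (stock = 20, price = 33).

Out, In, In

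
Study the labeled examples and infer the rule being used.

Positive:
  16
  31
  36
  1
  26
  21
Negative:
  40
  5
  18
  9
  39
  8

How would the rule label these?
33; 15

Negative, Negative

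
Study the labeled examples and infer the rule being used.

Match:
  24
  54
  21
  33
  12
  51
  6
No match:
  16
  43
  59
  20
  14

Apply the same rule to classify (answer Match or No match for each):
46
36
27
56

No match, Match, Match, No match

Checking candidate rules against both groups, what survives is: multiple of 3.
46 — 46 = 3·15 + 1, hence No match. 36 — 36 = 3·12, hence Match. 27 — 27 = 3·9, hence Match. 56 — 56 = 3·18 + 2, hence No match.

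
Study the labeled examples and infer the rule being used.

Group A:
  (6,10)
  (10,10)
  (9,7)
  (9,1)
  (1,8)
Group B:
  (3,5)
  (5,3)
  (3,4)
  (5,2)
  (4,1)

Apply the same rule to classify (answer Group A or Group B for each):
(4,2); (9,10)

Group B, Group A

The pattern is that an item is 'Group A' exactly when: sum ≥ 9.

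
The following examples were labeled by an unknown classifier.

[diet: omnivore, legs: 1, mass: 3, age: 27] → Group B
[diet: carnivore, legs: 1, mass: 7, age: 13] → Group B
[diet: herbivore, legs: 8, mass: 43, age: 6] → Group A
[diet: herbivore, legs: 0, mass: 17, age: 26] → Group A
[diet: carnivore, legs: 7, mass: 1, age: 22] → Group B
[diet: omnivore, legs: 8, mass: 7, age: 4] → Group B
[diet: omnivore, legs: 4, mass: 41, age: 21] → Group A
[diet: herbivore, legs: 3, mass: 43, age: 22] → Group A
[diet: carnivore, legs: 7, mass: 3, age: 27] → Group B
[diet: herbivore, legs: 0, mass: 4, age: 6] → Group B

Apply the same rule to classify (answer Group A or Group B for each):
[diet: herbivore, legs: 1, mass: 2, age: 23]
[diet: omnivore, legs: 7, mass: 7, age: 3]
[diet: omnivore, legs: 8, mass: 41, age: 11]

Group B, Group B, Group A

The common property of the 'Group A' items is: mass ≥ 17. No 'Group B' item has it.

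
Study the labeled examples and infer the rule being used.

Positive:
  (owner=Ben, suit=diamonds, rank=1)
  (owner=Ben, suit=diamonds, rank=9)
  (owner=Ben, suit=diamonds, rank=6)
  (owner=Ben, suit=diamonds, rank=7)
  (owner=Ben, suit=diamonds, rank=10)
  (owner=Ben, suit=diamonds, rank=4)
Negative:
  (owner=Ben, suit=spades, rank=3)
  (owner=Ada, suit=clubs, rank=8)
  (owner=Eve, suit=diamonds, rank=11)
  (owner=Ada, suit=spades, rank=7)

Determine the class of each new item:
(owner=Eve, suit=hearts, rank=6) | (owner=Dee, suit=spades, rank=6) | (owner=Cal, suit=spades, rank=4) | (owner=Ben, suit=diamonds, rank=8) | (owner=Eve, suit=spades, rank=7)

The pattern is that an item is 'Positive' exactly when: suit is diamonds AND owner is Ben.
Negative: (owner=Eve, suit=hearts, rank=6), since suit is hearts, owner is Eve. Negative: (owner=Dee, suit=spades, rank=6), since suit is spades, owner is Dee. Negative: (owner=Cal, suit=spades, rank=4), since suit is spades, owner is Cal. Positive: (owner=Ben, suit=diamonds, rank=8), since suit is diamonds, owner is Ben. Negative: (owner=Eve, suit=spades, rank=7), since suit is spades, owner is Eve.

Negative, Negative, Negative, Positive, Negative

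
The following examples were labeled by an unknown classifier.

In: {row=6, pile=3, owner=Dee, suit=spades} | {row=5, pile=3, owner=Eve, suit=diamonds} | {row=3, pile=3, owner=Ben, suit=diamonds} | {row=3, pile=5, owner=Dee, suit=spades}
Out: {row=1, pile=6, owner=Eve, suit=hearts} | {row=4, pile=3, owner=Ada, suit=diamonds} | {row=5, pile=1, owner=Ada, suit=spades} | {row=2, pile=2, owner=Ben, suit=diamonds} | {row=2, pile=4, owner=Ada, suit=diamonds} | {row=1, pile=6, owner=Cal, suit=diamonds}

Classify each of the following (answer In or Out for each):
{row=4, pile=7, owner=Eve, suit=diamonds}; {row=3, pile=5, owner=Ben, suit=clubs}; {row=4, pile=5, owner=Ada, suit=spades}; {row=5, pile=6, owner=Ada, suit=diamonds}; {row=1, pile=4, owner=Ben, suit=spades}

One predicate separates the groups cleanly: owner is not Ada AND row ≥ 3.
{row=4, pile=7, owner=Eve, suit=diamonds}: owner is Eve, row = 4 — fits, so In. {row=3, pile=5, owner=Ben, suit=clubs}: owner is Ben, row = 3 — fits, so In. {row=4, pile=5, owner=Ada, suit=spades}: owner is Ada, row = 4 — fails this test, so Out. {row=5, pile=6, owner=Ada, suit=diamonds}: owner is Ada, row = 5 — fails this test, so Out. {row=1, pile=4, owner=Ben, suit=spades}: owner is Ben, row = 1 — fails this test, so Out.

In, In, Out, Out, Out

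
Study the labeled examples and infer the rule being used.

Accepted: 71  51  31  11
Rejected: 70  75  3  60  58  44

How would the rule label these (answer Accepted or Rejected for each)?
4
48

Rule: ends in digit 1. This holds for each 'Accepted' example and fails for each 'Rejected' one.
4 — last digit 4, hence Rejected.
48 — last digit 8, hence Rejected.

Rejected, Rejected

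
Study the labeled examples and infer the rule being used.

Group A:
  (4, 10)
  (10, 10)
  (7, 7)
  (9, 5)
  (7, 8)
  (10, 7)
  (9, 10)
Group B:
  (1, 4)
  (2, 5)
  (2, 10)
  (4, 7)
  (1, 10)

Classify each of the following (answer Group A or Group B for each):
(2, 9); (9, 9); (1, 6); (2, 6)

Group B, Group A, Group B, Group B

The common property of the 'Group A' items is: sum ≥ 14. No 'Group B' item has it.
(2, 9) — 2+9 = 11, hence Group B.
(9, 9) — 9+9 = 18, hence Group A.
(1, 6) — 1+6 = 7, hence Group B.
(2, 6) — 2+6 = 8, hence Group B.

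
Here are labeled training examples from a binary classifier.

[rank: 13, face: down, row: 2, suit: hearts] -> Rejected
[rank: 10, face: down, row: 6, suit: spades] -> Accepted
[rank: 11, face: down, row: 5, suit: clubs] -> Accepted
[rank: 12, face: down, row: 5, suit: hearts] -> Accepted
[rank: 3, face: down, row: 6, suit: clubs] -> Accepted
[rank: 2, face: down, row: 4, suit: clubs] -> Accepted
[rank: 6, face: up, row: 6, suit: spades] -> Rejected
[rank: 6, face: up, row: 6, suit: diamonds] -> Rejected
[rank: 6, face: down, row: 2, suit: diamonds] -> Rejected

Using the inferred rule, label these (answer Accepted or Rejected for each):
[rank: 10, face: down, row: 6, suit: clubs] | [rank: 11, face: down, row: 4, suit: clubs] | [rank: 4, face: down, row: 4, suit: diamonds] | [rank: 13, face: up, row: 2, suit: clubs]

Every 'Accepted' example satisfies: face is down AND row ≥ 4. None of the 'Rejected' examples do.

Accepted, Accepted, Accepted, Rejected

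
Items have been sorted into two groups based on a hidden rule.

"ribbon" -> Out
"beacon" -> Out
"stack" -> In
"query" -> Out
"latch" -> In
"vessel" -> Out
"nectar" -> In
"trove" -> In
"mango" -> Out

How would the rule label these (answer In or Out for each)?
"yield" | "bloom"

Out, Out

The pattern is that an item is 'In' exactly when: contains 't'.
"yield" — no 't', hence Out. "bloom" — no 't', hence Out.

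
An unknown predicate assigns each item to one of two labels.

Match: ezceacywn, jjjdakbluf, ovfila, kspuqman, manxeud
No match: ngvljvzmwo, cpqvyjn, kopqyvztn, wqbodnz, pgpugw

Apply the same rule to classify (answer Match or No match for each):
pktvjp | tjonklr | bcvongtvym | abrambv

No match, No match, No match, Match

The distinguishing property — contains 'a' — holds for all the 'Match' cases and none of the 'No match' cases.
pktvjp: No match (no 'a'). tjonklr: No match (no 'a'). bcvongtvym: No match (no 'a'). abrambv: Match (has 'a').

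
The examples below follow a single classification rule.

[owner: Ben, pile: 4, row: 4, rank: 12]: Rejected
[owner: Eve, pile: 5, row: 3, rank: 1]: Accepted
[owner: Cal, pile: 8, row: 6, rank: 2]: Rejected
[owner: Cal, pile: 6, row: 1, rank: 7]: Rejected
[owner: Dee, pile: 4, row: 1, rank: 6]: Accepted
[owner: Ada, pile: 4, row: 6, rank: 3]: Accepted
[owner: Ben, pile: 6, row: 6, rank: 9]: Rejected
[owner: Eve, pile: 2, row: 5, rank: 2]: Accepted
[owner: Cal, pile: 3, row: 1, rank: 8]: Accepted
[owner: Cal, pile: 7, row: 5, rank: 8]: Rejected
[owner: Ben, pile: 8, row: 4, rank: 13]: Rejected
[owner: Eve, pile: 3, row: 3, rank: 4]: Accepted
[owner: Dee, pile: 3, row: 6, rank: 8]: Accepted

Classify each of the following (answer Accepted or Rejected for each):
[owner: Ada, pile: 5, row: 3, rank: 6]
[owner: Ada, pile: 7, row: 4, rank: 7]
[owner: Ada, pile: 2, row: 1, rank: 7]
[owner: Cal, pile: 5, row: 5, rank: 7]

Accepted, Rejected, Accepted, Accepted

A rule that fits every label: rank ≤ 8 AND pile ≤ 5 — true of each 'Accepted' example, false of each 'Rejected' one.
[owner: Ada, pile: 5, row: 3, rank: 6]: Accepted (rank = 6, pile = 5). [owner: Ada, pile: 7, row: 4, rank: 7]: Rejected (rank = 7, pile = 7). [owner: Ada, pile: 2, row: 1, rank: 7]: Accepted (rank = 7, pile = 2). [owner: Cal, pile: 5, row: 5, rank: 7]: Accepted (rank = 7, pile = 5).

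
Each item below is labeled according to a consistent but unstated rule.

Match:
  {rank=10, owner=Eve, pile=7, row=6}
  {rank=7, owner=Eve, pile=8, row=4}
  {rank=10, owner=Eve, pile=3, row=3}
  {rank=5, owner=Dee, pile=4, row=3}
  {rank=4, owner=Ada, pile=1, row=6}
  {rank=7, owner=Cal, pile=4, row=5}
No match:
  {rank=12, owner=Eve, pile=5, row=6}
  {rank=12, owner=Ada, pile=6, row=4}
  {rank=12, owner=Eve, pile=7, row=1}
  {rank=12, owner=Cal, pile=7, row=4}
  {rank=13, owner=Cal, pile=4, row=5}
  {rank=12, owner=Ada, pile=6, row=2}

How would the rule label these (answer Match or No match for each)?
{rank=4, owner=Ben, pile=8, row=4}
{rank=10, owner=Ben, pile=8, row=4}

Match, Match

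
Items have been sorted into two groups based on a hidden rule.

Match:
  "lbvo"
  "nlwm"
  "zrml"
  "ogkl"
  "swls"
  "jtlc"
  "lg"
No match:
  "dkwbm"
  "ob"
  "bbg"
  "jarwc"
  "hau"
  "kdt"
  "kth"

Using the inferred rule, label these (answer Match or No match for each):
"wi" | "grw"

No match, No match

Rule: contains 'l'. This holds for each 'Match' example and fails for each 'No match' one.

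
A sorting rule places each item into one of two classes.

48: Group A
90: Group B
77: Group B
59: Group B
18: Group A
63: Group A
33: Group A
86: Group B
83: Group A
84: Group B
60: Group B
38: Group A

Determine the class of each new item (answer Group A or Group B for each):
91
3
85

Group B, Group A, Group B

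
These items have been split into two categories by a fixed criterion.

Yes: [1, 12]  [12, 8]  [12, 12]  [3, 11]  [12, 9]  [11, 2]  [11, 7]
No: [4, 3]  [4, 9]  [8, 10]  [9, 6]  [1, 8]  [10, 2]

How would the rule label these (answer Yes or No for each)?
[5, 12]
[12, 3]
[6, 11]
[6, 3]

A rule that fits every label: max ≥ 11 — true of each 'Yes' example, false of each 'No' one.
[5, 12] → max 12 → Yes.
[12, 3] → max 12 → Yes.
[6, 11] → max 11 → Yes.
[6, 3] → max 6 → No.

Yes, Yes, Yes, No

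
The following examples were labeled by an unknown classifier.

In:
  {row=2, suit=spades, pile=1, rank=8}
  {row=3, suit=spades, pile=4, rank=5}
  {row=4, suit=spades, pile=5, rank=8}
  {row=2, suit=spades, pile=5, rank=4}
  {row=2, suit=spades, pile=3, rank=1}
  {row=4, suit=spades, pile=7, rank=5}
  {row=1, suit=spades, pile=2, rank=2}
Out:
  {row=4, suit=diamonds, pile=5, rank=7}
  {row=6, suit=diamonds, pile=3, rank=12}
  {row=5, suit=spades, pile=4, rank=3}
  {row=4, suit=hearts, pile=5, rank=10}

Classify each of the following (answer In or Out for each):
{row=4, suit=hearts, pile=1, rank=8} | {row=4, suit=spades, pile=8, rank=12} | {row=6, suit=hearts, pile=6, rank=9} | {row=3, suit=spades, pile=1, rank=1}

The rule appears to be: suit is spades AND row ≤ 4.
{row=4, suit=hearts, pile=1, rank=8}: Out (suit is hearts, row = 4). {row=4, suit=spades, pile=8, rank=12}: In (suit is spades, row = 4). {row=6, suit=hearts, pile=6, rank=9}: Out (suit is hearts, row = 6). {row=3, suit=spades, pile=1, rank=1}: In (suit is spades, row = 3).

Out, In, Out, In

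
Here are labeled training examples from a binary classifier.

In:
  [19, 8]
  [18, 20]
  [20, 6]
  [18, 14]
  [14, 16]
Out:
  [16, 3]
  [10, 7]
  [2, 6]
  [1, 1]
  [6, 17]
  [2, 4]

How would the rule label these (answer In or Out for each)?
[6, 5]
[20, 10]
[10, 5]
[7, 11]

Out, In, Out, Out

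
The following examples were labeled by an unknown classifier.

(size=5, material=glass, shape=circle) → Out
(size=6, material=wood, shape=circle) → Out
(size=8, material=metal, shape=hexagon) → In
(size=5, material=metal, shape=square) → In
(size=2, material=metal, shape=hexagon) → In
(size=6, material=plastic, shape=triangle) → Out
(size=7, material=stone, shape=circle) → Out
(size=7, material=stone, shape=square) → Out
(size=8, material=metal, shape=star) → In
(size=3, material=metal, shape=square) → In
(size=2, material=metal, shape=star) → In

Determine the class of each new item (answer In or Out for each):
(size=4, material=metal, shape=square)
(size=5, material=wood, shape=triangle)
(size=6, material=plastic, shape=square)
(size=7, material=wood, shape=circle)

In, Out, Out, Out

Checking candidate rules against both groups, what survives is: material is metal.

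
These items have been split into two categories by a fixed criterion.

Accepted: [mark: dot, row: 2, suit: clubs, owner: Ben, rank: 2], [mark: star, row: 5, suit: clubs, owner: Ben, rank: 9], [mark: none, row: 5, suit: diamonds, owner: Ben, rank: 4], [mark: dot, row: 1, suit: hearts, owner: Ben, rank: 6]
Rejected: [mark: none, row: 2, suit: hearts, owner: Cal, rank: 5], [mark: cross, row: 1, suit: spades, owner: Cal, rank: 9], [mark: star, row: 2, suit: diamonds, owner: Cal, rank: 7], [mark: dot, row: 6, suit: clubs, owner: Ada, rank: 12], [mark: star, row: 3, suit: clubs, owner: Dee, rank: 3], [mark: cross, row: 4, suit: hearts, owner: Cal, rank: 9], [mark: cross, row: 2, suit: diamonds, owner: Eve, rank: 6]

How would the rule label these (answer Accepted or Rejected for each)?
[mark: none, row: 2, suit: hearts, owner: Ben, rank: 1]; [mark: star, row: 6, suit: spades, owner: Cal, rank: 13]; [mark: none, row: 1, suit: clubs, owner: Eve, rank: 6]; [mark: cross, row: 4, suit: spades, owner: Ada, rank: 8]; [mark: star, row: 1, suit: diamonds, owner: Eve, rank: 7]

Accepted, Rejected, Rejected, Rejected, Rejected

All 'Accepted' examples share one property — owner is Ben — and every 'Rejected' example lacks it.
[mark: none, row: 2, suit: hearts, owner: Ben, rank: 1]: Accepted (owner is Ben). [mark: star, row: 6, suit: spades, owner: Cal, rank: 13]: Rejected (owner is Cal). [mark: none, row: 1, suit: clubs, owner: Eve, rank: 6]: Rejected (owner is Eve). [mark: cross, row: 4, suit: spades, owner: Ada, rank: 8]: Rejected (owner is Ada). [mark: star, row: 1, suit: diamonds, owner: Eve, rank: 7]: Rejected (owner is Eve).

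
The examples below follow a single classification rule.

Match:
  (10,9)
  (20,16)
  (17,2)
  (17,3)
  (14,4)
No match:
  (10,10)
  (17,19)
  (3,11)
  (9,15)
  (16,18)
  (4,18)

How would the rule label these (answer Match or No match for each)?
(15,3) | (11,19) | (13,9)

Match, No match, Match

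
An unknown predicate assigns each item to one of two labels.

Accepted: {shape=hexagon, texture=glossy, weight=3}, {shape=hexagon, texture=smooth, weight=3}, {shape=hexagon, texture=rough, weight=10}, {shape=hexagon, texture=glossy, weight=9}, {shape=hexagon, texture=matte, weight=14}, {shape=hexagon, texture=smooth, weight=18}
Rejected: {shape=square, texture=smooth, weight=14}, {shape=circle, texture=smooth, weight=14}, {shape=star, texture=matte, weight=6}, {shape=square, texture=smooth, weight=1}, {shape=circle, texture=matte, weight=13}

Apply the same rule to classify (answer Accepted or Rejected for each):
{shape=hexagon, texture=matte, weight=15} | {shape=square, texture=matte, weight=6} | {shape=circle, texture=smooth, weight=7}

Accepted, Rejected, Rejected

'Accepted' ⟺ shape is hexagon.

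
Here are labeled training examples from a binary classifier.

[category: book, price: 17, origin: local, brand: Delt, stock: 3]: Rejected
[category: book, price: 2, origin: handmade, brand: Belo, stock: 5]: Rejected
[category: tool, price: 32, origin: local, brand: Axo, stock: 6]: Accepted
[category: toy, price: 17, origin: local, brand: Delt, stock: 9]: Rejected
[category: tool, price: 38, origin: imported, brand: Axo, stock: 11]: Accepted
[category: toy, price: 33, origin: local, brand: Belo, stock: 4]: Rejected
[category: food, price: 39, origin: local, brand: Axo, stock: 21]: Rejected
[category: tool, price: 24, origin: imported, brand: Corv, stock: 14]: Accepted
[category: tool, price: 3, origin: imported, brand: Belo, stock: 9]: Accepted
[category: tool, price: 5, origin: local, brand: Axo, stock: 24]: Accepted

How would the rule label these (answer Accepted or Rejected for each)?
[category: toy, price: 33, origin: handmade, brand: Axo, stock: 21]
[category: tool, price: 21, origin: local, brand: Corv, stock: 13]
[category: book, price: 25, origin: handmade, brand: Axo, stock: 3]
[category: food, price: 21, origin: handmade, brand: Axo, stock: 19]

Checking candidate rules against both groups, what survives is: category is tool.
[category: toy, price: 33, origin: handmade, brand: Axo, stock: 21] — category is toy, hence Rejected. [category: tool, price: 21, origin: local, brand: Corv, stock: 13] — category is tool, hence Accepted. [category: book, price: 25, origin: handmade, brand: Axo, stock: 3] — category is book, hence Rejected. [category: food, price: 21, origin: handmade, brand: Axo, stock: 19] — category is food, hence Rejected.

Rejected, Accepted, Rejected, Rejected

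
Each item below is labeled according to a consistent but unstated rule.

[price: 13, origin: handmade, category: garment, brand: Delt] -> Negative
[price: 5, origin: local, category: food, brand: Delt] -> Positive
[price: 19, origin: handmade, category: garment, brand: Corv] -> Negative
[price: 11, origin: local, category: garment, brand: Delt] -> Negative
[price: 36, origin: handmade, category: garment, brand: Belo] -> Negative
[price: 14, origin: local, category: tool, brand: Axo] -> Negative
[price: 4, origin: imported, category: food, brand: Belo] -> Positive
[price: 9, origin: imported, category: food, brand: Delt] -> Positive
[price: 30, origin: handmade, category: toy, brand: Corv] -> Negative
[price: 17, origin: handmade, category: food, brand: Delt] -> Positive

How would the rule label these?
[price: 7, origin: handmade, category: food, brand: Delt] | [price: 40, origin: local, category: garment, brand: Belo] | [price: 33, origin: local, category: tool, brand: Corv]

Positive, Negative, Negative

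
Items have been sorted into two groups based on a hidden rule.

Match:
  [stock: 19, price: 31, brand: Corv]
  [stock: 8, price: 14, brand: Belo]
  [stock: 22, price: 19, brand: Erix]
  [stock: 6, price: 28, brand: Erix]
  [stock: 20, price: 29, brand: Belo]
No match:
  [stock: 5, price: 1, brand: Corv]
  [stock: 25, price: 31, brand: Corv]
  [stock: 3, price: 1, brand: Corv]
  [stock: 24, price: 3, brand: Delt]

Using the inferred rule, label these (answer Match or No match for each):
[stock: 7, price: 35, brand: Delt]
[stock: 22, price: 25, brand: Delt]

A rule that fits every label: price ≥ 3 AND stock ≤ 22 — true of each 'Match' example, false of each 'No match' one.
[stock: 7, price: 35, brand: Delt]: price = 35, stock = 7, satisfies this → Match. [stock: 22, price: 25, brand: Delt]: price = 25, stock = 22, satisfies this → Match.

Match, Match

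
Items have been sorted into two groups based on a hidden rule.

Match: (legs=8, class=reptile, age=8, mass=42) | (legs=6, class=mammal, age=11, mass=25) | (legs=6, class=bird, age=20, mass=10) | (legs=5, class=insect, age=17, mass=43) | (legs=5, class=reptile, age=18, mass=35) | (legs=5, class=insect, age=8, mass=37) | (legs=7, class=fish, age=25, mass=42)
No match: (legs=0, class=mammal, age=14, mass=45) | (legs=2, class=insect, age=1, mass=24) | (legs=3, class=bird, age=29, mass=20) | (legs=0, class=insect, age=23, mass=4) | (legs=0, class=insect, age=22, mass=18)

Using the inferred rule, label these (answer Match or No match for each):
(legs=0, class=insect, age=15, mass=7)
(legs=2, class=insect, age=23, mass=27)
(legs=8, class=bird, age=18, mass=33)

No match, No match, Match

The rule appears to be: legs ≥ 5.
(legs=0, class=insect, age=15, mass=7) — legs = 0, hence No match. (legs=2, class=insect, age=23, mass=27) — legs = 2, hence No match. (legs=8, class=bird, age=18, mass=33) — legs = 8, hence Match.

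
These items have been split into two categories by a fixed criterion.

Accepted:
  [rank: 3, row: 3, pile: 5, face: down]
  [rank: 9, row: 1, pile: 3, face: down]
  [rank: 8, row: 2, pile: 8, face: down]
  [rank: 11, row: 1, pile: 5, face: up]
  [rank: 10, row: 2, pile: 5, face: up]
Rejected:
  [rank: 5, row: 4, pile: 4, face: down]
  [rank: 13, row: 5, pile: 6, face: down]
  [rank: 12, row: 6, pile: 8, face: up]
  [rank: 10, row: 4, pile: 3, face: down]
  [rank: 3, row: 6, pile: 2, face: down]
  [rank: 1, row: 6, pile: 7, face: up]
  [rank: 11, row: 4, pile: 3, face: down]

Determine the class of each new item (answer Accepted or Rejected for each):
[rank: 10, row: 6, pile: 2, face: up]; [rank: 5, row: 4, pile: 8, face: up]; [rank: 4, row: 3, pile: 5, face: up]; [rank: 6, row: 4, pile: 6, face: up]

Rejected, Rejected, Accepted, Rejected

The classifier is using: row ≤ 3.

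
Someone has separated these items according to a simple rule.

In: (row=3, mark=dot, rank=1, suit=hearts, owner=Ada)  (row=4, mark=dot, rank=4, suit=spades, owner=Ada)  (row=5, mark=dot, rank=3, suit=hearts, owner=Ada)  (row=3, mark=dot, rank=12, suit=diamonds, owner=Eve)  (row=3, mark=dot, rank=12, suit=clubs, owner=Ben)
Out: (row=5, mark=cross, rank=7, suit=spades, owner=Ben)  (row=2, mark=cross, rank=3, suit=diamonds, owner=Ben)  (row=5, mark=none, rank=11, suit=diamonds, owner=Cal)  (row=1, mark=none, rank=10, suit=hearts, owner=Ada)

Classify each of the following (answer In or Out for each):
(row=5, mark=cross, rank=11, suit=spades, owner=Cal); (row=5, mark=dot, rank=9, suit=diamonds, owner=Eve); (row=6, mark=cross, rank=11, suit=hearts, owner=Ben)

Checking candidate rules against both groups, what survives is: mark is dot.

Out, In, Out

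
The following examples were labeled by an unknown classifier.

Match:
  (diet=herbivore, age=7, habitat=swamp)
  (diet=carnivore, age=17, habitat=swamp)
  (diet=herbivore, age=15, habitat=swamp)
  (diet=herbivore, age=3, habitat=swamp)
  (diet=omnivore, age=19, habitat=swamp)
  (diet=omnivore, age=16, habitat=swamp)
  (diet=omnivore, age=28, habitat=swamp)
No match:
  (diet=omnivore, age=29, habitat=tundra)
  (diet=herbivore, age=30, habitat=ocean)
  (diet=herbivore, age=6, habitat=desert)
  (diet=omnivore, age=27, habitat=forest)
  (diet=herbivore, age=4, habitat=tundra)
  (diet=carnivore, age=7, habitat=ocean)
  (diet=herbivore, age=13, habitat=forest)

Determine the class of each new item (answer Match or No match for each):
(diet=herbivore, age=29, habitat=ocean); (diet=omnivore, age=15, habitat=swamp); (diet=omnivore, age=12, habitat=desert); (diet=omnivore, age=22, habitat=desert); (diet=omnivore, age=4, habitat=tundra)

The common property of the 'Match' items is: habitat is swamp. No 'No match' item has it.
(diet=herbivore, age=29, habitat=ocean) → habitat is ocean → No match.
(diet=omnivore, age=15, habitat=swamp) → habitat is swamp → Match.
(diet=omnivore, age=12, habitat=desert) → habitat is desert → No match.
(diet=omnivore, age=22, habitat=desert) → habitat is desert → No match.
(diet=omnivore, age=4, habitat=tundra) → habitat is tundra → No match.

No match, Match, No match, No match, No match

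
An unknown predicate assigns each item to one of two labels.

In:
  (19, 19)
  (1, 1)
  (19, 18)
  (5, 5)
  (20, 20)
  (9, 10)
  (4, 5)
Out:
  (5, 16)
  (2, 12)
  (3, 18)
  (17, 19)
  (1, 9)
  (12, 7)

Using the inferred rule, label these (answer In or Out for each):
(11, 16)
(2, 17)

The simplest hypothesis consistent with all the labels is: |first − second| ≤ 1.
(11, 16) → |11−16| = 5 → Out. (2, 17) → |2−17| = 15 → Out.

Out, Out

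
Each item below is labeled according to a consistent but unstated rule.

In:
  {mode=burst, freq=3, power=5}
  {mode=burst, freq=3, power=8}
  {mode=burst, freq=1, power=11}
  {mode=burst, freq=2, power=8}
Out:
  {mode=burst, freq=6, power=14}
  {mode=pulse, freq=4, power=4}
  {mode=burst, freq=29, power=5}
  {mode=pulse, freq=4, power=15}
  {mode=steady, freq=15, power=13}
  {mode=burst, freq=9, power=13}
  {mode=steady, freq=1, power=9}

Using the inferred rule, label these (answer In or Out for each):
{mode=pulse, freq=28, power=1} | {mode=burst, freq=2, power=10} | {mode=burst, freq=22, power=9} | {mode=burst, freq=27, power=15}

Out, In, Out, Out

A rule that fits every label: mode is burst AND freq ≤ 3 — true of each 'In' example, false of each 'Out' one.
{mode=pulse, freq=28, power=1}: mode is pulse, freq = 28, lacks this property → Out.
{mode=burst, freq=2, power=10}: mode is burst, freq = 2, passes → In.
{mode=burst, freq=22, power=9}: mode is burst, freq = 22, lacks this property → Out.
{mode=burst, freq=27, power=15}: mode is burst, freq = 27, lacks this property → Out.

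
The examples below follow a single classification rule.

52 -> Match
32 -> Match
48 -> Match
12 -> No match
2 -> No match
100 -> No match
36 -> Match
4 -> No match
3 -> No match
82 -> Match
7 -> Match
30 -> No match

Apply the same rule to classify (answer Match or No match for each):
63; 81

Match, Match

The rule appears to be: digit sum ≥ 5.
63 → digit sum 6+3 = 9 → Match. 81 → digit sum 8+1 = 9 → Match.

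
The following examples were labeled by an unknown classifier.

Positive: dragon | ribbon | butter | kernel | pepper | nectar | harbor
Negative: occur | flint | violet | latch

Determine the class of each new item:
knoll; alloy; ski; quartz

The simplest hypothesis consistent with all the labels is: even length AND contains 'r'.
Negative: knoll, since length 5, no 'r'.
Negative: alloy, since length 5, no 'r'.
Negative: ski, since length 3, no 'r'.
Positive: quartz, since length 6, has 'r'.

Negative, Negative, Negative, Positive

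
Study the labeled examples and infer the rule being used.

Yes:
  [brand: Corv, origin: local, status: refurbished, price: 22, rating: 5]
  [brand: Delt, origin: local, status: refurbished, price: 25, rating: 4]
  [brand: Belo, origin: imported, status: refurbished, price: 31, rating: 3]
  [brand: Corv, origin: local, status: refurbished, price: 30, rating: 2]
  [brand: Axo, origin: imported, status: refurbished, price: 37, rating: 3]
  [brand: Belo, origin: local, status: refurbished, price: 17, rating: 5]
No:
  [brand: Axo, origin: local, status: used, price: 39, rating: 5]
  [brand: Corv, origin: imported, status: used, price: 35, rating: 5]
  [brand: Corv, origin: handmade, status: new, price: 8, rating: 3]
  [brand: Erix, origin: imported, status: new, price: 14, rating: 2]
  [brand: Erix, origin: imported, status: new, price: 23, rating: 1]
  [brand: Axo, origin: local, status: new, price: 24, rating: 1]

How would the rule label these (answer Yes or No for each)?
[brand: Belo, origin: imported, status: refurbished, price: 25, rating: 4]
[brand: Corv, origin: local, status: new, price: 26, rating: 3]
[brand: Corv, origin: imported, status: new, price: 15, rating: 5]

Yes, No, No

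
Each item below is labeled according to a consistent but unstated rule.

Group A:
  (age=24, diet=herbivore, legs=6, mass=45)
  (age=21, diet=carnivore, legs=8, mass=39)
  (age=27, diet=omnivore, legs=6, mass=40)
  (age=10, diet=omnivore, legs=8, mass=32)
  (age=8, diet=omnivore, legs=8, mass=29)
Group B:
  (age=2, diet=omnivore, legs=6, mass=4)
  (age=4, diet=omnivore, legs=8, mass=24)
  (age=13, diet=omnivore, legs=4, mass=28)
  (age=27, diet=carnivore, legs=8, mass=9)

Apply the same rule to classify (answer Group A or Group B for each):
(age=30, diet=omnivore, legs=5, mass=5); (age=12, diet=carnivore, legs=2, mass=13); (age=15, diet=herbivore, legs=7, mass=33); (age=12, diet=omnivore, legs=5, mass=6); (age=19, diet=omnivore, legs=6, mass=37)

The pattern is that an item is 'Group A' exactly when: mass ≥ 29.
(age=30, diet=omnivore, legs=5, mass=5) — mass = 5, hence Group B.
(age=12, diet=carnivore, legs=2, mass=13) — mass = 13, hence Group B.
(age=15, diet=herbivore, legs=7, mass=33) — mass = 33, hence Group A.
(age=12, diet=omnivore, legs=5, mass=6) — mass = 6, hence Group B.
(age=19, diet=omnivore, legs=6, mass=37) — mass = 37, hence Group A.

Group B, Group B, Group A, Group B, Group A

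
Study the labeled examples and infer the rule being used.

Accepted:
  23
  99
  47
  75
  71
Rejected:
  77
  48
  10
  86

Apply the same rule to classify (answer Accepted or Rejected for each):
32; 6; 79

Rejected, Rejected, Accepted

Comparing the two groups points to one rule — ≡ 3 (mod 4).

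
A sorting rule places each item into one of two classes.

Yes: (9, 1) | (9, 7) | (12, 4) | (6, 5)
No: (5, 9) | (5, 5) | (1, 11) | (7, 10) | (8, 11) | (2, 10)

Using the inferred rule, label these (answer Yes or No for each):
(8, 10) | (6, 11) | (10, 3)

No, No, Yes

Comparing the two groups points to one rule — first > second.
(8, 10): No (8 < 10).
(6, 11): No (6 < 11).
(10, 3): Yes (10 > 3).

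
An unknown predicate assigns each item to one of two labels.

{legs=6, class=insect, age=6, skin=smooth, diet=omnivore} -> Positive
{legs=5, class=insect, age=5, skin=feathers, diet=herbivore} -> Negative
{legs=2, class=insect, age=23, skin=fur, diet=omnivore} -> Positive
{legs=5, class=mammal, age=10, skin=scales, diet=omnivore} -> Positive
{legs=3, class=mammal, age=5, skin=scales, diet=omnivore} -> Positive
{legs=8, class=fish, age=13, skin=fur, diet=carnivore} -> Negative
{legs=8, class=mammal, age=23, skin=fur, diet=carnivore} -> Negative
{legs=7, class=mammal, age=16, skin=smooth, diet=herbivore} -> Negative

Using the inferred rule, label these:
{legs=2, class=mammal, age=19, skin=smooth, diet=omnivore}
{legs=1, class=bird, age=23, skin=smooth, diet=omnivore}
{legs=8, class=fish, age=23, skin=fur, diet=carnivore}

A rule that fits every label: diet is omnivore — true of each 'Positive' example, false of each 'Negative' one.
Positive: {legs=2, class=mammal, age=19, skin=smooth, diet=omnivore}, since diet is omnivore. Positive: {legs=1, class=bird, age=23, skin=smooth, diet=omnivore}, since diet is omnivore. Negative: {legs=8, class=fish, age=23, skin=fur, diet=carnivore}, since diet is carnivore.

Positive, Positive, Negative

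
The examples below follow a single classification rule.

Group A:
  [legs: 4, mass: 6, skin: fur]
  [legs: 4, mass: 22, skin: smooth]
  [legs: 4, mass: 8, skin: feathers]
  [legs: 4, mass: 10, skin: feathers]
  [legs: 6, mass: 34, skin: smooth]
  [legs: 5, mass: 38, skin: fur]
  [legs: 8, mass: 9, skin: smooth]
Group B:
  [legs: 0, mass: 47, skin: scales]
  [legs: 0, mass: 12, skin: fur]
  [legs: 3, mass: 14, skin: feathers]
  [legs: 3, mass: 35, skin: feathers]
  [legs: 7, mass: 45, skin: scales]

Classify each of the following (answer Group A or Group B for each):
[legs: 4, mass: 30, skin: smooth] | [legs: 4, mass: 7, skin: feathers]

Group A, Group A

One predicate separates the groups cleanly: legs ≥ 4 AND mass ≤ 38.
Group A: [legs: 4, mass: 30, skin: smooth], since legs = 4, mass = 30.
Group A: [legs: 4, mass: 7, skin: feathers], since legs = 4, mass = 7.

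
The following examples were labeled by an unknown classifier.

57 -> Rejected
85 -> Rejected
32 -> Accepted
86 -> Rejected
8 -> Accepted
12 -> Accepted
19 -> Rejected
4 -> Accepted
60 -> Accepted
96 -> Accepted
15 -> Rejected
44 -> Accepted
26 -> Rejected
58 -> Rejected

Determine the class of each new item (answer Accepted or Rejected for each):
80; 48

Accepted, Accepted

Looking at the examples, the only property every 'Accepted' case has and every 'Rejected' case lacks is: multiple of 4.
80: Accepted (80 = 4·20).
48: Accepted (48 = 4·12).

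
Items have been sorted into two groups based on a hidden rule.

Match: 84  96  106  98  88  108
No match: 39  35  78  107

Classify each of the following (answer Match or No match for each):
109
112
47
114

No match, Match, No match, Match

A rule that fits every label: even AND at least 84 — true of each 'Match' example, false of each 'No match' one.
109 — 109 is odd, 109 ≥ 84, hence No match.
112 — 112 is even, 112 ≥ 84, hence Match.
47 — 47 is odd, 47 < 84, hence No match.
114 — 114 is even, 114 ≥ 84, hence Match.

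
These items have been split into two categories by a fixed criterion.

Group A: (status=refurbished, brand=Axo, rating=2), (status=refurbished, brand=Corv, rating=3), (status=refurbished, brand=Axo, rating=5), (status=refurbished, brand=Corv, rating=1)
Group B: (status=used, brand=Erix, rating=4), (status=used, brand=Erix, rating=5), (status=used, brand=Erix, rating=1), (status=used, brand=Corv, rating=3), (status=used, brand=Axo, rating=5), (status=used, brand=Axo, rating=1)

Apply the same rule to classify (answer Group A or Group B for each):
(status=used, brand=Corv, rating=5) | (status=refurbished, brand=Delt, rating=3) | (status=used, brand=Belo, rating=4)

All 'Group A' examples share one property — status is refurbished — and every 'Group B' example lacks it.

Group B, Group A, Group B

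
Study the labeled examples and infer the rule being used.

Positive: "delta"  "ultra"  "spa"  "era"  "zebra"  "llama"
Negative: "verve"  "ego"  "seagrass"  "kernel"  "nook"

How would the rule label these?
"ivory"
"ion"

Negative, Negative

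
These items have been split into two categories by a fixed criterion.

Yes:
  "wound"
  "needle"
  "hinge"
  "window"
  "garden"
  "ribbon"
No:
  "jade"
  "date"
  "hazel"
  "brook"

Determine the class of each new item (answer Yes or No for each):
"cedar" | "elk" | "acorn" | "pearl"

No, No, Yes, No

The rule appears to be: contains 'n'.
"cedar" — no 'n', hence No.
"elk" — no 'n', hence No.
"acorn" — has 'n', hence Yes.
"pearl" — no 'n', hence No.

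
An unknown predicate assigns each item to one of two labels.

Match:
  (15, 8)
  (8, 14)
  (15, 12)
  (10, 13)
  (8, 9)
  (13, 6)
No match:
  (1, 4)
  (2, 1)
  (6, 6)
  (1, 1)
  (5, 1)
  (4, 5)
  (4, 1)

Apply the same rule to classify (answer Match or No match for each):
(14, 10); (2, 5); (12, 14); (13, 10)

Match, No match, Match, Match

The pattern is that an item is 'Match' exactly when: sum ≥ 17.
Match: (14, 10), since 14+10 = 24.
No match: (2, 5), since 2+5 = 7.
Match: (12, 14), since 12+14 = 26.
Match: (13, 10), since 13+10 = 23.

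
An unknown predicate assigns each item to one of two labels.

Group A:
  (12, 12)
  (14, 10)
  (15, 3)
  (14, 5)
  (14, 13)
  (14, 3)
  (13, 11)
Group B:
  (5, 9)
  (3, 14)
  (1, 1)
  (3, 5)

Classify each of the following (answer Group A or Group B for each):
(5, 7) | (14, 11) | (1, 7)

Group B, Group A, Group B

'Group A' ⟺ first ≥ 9.
(5, 7) → first 5 → Group B.
(14, 11) → first 14 → Group A.
(1, 7) → first 1 → Group B.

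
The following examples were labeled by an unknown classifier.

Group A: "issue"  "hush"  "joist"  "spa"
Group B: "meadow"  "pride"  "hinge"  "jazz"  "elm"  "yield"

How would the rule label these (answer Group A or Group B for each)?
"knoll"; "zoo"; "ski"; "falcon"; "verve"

The pattern is that an item is 'Group A' exactly when: contains 's'.
"knoll" → no 's' → Group B. "zoo" → no 's' → Group B. "ski" → has 's' → Group A. "falcon" → no 's' → Group B. "verve" → no 's' → Group B.

Group B, Group B, Group A, Group B, Group B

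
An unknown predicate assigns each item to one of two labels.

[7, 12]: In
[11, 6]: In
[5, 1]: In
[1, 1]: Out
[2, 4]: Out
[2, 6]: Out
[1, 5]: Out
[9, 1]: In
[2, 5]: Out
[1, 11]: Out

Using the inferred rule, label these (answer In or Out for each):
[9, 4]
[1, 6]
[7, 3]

The pattern is that an item is 'In' exactly when: first ≥ 4.

In, Out, In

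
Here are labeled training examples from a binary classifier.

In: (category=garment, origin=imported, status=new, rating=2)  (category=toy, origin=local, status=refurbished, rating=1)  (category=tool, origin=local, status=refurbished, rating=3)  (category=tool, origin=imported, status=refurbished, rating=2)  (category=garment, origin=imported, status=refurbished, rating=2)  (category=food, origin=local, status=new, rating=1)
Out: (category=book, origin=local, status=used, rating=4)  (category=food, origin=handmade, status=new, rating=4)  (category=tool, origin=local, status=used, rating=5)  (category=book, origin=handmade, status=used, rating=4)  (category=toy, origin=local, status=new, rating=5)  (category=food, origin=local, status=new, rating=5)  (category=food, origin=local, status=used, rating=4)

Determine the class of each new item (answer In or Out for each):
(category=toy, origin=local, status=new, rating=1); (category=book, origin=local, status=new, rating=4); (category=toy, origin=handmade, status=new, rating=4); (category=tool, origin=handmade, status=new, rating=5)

In, Out, Out, Out

Every 'In' example satisfies: rating ≤ 3. None of the 'Out' examples do.
(category=toy, origin=local, status=new, rating=1): In (rating = 1). (category=book, origin=local, status=new, rating=4): Out (rating = 4). (category=toy, origin=handmade, status=new, rating=4): Out (rating = 4). (category=tool, origin=handmade, status=new, rating=5): Out (rating = 5).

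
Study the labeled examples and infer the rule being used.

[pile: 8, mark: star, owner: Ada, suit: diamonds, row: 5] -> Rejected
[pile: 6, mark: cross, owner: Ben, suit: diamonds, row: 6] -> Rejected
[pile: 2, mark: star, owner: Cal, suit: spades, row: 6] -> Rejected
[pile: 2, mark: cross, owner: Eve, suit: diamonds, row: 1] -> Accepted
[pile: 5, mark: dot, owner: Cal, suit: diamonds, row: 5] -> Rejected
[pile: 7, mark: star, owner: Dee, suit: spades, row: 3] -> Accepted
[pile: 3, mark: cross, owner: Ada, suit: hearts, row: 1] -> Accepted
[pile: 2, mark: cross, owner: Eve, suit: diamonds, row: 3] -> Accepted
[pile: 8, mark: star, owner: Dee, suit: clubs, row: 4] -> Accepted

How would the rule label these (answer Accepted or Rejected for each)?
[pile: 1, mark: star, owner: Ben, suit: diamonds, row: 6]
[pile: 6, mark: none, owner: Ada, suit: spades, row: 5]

All 'Accepted' examples share one property — row ≤ 4 — and every 'Rejected' example lacks it.
[pile: 1, mark: star, owner: Ben, suit: diamonds, row: 6]: row = 6 — fails the rule, so Rejected.
[pile: 6, mark: none, owner: Ada, suit: spades, row: 5]: row = 5 — fails the rule, so Rejected.

Rejected, Rejected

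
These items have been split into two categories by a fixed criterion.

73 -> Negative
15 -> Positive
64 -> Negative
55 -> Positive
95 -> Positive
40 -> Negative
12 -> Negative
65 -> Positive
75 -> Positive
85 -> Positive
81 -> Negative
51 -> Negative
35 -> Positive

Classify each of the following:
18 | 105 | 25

Every 'Positive' example satisfies: ends in digit 5. None of the 'Negative' examples do.

Negative, Positive, Positive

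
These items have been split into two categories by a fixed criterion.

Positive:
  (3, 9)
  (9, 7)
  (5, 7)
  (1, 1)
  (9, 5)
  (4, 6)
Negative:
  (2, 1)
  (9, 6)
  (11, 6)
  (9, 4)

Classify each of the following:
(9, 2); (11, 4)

Negative, Negative

Looking at the examples, the only property every 'Positive' case has and every 'Negative' case lacks is: sum is even.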